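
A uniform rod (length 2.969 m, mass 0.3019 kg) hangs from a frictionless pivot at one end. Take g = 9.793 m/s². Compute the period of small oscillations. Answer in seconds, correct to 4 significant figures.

For a physical pendulum T = 2π√(I/(mgd)), with d = 1.4845 m from pivot to centre of mass.
I_cm = mL²/12 = 0.3019 × 2.969²/12 = 0.22177 kg·m²; I = I_cm + md² = 0.22177 + 0.3019 × 1.4845² = 0.88708 kg·m².
T = 2π√(0.88708/(0.3019 × 9.793 × 1.4845)) = 2.825 s.

2.825 s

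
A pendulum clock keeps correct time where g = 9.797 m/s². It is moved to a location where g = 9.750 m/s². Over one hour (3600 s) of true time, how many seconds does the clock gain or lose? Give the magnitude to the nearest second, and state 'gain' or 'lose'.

lose 9 s

The clock's period scales as T ∝ 1/√g, so T'/T = √(9.797/9.750) = 1.00241.
In 3600 s of true time the clock registers 3600/1.00241 = 3591.4 s, so it loses 9 s.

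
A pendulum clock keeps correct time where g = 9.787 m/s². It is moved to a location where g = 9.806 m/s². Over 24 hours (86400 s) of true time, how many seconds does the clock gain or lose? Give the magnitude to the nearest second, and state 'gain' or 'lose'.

gain 84 s

The clock's period scales as T ∝ 1/√g, so T'/T = √(9.787/9.806) = 0.999031.
In 86400 s of true time the clock registers 86400/0.999031 = 86483.8 s, so it gains 84 s.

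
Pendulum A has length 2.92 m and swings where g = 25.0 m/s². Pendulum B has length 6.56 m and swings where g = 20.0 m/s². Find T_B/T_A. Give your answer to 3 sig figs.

1.68

T = 2π√(L/g), so T_B/T_A = √((L_B/g_B)/(L_A/g_A)) = √((6.56/20.0)/(2.92/25.0)) = 1.68.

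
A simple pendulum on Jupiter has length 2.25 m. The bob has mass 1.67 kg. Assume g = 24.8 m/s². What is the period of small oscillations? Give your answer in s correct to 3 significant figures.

T = 2π√(L/g) = 2π√(2.25/24.8) = 2π × 0.3012 = 1.89 s.

1.89 s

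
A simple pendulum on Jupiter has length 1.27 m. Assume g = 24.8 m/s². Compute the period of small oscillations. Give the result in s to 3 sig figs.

T = 2π√(L/g) = 2π√(1.27/24.8) = 2π × 0.2263 = 1.42 s.

1.42 s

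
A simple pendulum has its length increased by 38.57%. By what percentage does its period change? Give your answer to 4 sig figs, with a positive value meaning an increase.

17.72%

T ∝ √L, so T'/T = √(1.3857) = 1.1772.
Percentage change in T = (1.1772 − 1) × 100% = 17.72%.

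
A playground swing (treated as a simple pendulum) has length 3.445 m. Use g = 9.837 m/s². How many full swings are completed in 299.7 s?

80

T = 2π√(L/g) = 2π√(3.445/9.837) = 3.7183 s.
Number of complete oscillations = ⌊299.7/3.7183⌋ = ⌊80.602⌋ = 80.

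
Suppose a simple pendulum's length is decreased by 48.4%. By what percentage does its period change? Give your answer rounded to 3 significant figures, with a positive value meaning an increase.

-28.2%

T ∝ √L, so T'/T = √(0.5160) = 0.7183.
Percentage change in T = (0.7183 − 1) × 100% = -28.2%.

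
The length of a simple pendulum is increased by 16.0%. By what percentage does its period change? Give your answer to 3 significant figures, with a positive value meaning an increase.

T ∝ √L, so T'/T = √(1.160) = 1.077.
Percentage change in T = (1.077 − 1) × 100% = 7.70%.

7.70%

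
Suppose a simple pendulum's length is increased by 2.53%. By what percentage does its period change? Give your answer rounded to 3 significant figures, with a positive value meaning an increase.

T ∝ √L, so T'/T = √(1.025) = 1.013.
Percentage change in T = (1.013 − 1) × 100% = 1.26%.

1.26%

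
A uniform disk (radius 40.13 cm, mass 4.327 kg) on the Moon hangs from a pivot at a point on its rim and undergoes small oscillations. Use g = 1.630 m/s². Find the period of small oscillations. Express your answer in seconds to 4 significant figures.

3.818 s

I_cm = ½mr² = 0.34841 kg·m². The pivot is at distance d = 0.4013 m from the centre of mass.
By the parallel-axis theorem, I = I_cm + md² = 0.34841 + 0.69683 = 1.0452 kg·m².
T = 2π√(I/(mgd)) = 2π√(1.0452/(4.327 × 1.630 × 0.4013)) = 3.818 s.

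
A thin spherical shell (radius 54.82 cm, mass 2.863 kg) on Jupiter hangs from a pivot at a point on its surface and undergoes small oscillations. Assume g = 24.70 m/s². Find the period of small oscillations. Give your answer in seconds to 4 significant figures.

1.208 s

I_cm = (2/3)mr² = 0.57360 kg·m². The pivot is at distance d = 0.5482 m from the centre of mass.
By the parallel-axis theorem, I = I_cm + md² = 0.57360 + 0.86040 = 1.4340 kg·m².
T = 2π√(I/(mgd)) = 2π√(1.4340/(2.863 × 24.70 × 0.5482)) = 1.208 s.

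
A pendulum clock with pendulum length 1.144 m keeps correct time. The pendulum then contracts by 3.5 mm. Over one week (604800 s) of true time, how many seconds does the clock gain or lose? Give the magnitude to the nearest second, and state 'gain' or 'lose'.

T ∝ √L, so T'/T = √(1.14050/1.144) = 0.998469.
In 604800 s of true time the clock registers 604800/0.998469 = 605727.3 s, so it gains 927 s.

gain 927 s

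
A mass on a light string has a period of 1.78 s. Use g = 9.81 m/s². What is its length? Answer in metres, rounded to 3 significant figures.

0.787 m

From T = 2π√(L/g), L = gT²/(4π²) = 9.81 × 1.780²/(4π²) = 0.787 m.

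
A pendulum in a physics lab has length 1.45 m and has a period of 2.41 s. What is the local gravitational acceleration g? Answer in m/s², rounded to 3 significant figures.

From T = 2π√(L/g), g = 4π²L/T² = 4π² × 1.45/2.410² = 9.86 m/s².

9.86 m/s²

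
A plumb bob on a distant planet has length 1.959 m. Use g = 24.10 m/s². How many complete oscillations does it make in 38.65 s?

T = 2π√(L/g) = 2π√(1.959/24.10) = 1.7914 s.
Number of complete oscillations = ⌊38.65/1.7914⌋ = ⌊21.576⌋ = 21.

21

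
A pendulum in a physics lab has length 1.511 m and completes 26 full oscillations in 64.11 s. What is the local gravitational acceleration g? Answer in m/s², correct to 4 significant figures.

9.811 m/s²

T = 64.11/26 = 2.4658 s.
From T = 2π√(L/g), g = 4π²L/T² = 4π² × 1.511/2.4658² = 9.811 m/s².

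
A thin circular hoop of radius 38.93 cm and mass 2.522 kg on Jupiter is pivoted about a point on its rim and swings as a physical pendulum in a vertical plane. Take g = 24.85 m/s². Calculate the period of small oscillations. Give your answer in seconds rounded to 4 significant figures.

I_cm = mr² = 0.38222 kg·m². The pivot is at distance d = 0.3893 m from the centre of mass.
By the parallel-axis theorem, I = I_cm + md² = 0.38222 + 0.38222 = 0.76444 kg·m².
T = 2π√(I/(mgd)) = 2π√(0.76444/(2.522 × 24.85 × 0.3893)) = 1.112 s.

1.112 s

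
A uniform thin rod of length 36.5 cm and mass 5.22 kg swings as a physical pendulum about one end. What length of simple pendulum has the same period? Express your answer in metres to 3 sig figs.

0.243 m

The equivalent simple-pendulum length is L_eq = I/(md), where I is about the pivot and d = 0.1825 m.
I_cm = (1/12)mL² = 0.05795 kg·m², so I = I_cm + md² = 0.05795 + 0.1739 = 0.2318 kg·m².
L_eq = 0.2318/(5.22 × 0.1825) = 0.243 m.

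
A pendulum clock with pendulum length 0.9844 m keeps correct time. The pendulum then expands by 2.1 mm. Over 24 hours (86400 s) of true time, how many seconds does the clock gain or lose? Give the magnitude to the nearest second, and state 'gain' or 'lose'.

lose 92 s

T ∝ √L, so T'/T = √(0.98650/0.9844) = 1.00107.
In 86400 s of true time the clock registers 86400/1.00107 = 86308.0 s, so it loses 92 s.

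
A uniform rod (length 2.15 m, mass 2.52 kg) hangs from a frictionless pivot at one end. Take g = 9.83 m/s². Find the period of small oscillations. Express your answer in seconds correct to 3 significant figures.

2.40 s

For a physical pendulum T = 2π√(I/(mgd)), with d = 1.075 m from pivot to centre of mass.
I_cm = mL²/12 = 2.52 × 2.15²/12 = 0.9707 kg·m²; I = I_cm + md² = 0.9707 + 2.52 × 1.075² = 3.883 kg·m².
T = 2π√(3.883/(2.52 × 9.83 × 1.075)) = 2.40 s.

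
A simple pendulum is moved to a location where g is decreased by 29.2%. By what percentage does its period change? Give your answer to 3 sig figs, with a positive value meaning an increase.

T ∝ 1/√g, so T'/T = 1/√(0.7080) = 1.188.
Percentage change in T = (1.188 − 1) × 100% = 18.8%.

18.8%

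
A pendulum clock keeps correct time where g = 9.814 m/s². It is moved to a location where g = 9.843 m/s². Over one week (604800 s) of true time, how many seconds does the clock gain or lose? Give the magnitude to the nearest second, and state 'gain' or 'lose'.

The clock's period scales as T ∝ 1/√g, so T'/T = √(9.814/9.843) = 0.998526.
In 604800 s of true time the clock registers 604800/0.998526 = 605692.9 s, so it gains 893 s.

gain 893 s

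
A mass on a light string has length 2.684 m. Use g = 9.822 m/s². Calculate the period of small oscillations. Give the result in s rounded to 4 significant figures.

T = 2π√(L/g) = 2π√(2.684/9.822) = 2π × 0.52275 = 3.285 s.

3.285 s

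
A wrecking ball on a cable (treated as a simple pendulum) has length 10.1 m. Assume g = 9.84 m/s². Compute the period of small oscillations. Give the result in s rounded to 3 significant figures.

6.37 s

T = 2π√(L/g) = 2π√(10.1/9.84) = 2π × 1.013 = 6.37 s.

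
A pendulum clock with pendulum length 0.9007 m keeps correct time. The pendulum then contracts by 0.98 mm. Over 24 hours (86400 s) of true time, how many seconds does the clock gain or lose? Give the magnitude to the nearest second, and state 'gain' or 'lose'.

T ∝ √L, so T'/T = √(0.89972/0.9007) = 0.999456.
In 86400 s of true time the clock registers 86400/0.999456 = 86447.0 s, so it gains 47 s.

gain 47 s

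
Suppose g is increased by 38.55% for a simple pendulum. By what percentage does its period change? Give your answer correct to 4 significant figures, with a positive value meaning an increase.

T ∝ 1/√g, so T'/T = 1/√(1.3855) = 0.84957.
Percentage change in T = (0.84957 − 1) × 100% = -15.04%.

-15.04%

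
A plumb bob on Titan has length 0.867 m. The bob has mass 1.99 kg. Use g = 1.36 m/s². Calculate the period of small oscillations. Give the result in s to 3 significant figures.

T = 2π√(L/g) = 2π√(0.867/1.36) = 2π × 0.7984 = 5.02 s.

5.02 s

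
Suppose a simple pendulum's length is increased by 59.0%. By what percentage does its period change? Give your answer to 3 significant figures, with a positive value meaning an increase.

T ∝ √L, so T'/T = √(1.590) = 1.261.
Percentage change in T = (1.261 − 1) × 100% = 26.1%.

26.1%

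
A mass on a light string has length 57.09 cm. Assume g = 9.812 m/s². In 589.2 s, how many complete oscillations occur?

T = 2π√(L/g) = 2π√(0.5709/9.812) = 1.5156 s.
Number of complete oscillations = ⌊589.2/1.5156⌋ = ⌊388.76⌋ = 388.

388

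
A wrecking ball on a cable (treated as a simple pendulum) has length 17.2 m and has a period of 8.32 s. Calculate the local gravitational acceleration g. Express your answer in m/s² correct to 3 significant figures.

9.81 m/s²

From T = 2π√(L/g), g = 4π²L/T² = 4π² × 17.2/8.320² = 9.81 m/s².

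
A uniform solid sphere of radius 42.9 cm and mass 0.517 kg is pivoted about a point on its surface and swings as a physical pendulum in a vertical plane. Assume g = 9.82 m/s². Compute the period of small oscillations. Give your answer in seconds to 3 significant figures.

1.55 s

I_cm = (2/5)mr² = 0.03806 kg·m². The pivot is at distance d = 0.429 m from the centre of mass.
By the parallel-axis theorem, I = I_cm + md² = 0.03806 + 0.09515 = 0.1332 kg·m².
T = 2π√(I/(mgd)) = 2π√(0.1332/(0.517 × 9.82 × 0.429)) = 1.55 s.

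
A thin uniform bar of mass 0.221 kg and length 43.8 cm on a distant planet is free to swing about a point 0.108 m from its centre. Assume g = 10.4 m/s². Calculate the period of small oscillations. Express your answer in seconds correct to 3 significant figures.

0.986 s

For a physical pendulum T = 2π√(I/(mgd)), with d = 0.1080 m from pivot to centre of mass.
I_cm = mL²/12 = 0.221 × 0.438²/12 = 0.003533 kg·m²; I = I_cm + md² = 0.003533 + 0.221 × 0.1080² = 0.006111 kg·m².
T = 2π√(0.006111/(0.221 × 10.4 × 0.1080)) = 0.986 s.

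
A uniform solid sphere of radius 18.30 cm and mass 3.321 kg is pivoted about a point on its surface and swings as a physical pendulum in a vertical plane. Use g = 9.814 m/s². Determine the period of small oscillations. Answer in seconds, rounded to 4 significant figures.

I_cm = (2/5)mr² = 0.044487 kg·m². The pivot is at distance d = 0.1830 m from the centre of mass.
By the parallel-axis theorem, I = I_cm + md² = 0.044487 + 0.11122 = 0.15570 kg·m².
T = 2π√(I/(mgd)) = 2π√(0.15570/(3.321 × 9.814 × 0.1830)) = 1.015 s.

1.015 s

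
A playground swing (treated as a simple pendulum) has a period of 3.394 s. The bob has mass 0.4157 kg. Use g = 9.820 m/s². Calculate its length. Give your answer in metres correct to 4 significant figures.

From T = 2π√(L/g), L = gT²/(4π²) = 9.820 × 3.3940²/(4π²) = 2.865 m.

2.865 m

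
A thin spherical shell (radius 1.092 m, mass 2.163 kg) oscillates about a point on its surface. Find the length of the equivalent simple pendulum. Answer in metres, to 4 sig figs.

1.820 m

The equivalent simple-pendulum length is L_eq = I/(md), where I is about the pivot and d = 1.0920 m.
I_cm = (2/3)mR² = 1.7195 kg·m², so I = I_cm + md² = 1.7195 + 2.5793 = 4.2988 kg·m².
L_eq = 4.2988/(2.163 × 1.0920) = 1.820 m.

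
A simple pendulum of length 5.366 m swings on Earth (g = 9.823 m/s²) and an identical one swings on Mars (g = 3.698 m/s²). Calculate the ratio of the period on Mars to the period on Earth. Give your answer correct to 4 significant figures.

1.630

T ∝ 1/√g, so T₂/T₁ = √(g₁/g₂) = √(9.823/3.698) = 1.630.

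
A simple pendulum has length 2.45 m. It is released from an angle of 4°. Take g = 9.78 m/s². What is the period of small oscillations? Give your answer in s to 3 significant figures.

3.14 s

T = 2π√(L/g) = 2π√(2.45/9.78) = 2π × 0.5005 = 3.14 s.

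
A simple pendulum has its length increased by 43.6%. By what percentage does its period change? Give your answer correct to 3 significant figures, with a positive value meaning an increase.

T ∝ √L, so T'/T = √(1.436) = 1.198.
Percentage change in T = (1.198 − 1) × 100% = 19.8%.

19.8%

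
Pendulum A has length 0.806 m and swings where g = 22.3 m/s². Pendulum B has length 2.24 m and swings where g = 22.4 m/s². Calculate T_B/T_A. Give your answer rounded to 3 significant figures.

1.66

T = 2π√(L/g), so T_B/T_A = √((L_B/g_B)/(L_A/g_A)) = √((2.24/22.4)/(0.806/22.3)) = 1.66.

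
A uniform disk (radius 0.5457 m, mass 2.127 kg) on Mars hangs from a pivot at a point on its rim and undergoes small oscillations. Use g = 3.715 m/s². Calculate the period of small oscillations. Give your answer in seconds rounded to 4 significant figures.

2.949 s

I_cm = ½mr² = 0.31670 kg·m². The pivot is at distance d = 0.5457 m from the centre of mass.
By the parallel-axis theorem, I = I_cm + md² = 0.31670 + 0.63340 = 0.95009 kg·m².
T = 2π√(I/(mgd)) = 2π√(0.95009/(2.127 × 3.715 × 0.5457)) = 2.949 s.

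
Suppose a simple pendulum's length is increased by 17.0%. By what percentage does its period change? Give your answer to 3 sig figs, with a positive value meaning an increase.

T ∝ √L, so T'/T = √(1.170) = 1.082.
Percentage change in T = (1.082 − 1) × 100% = 8.17%.

8.17%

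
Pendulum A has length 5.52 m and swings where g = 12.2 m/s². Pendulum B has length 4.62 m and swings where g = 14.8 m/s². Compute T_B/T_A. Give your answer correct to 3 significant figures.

0.831

T = 2π√(L/g), so T_B/T_A = √((L_B/g_B)/(L_A/g_A)) = √((4.62/14.8)/(5.52/12.2)) = 0.831.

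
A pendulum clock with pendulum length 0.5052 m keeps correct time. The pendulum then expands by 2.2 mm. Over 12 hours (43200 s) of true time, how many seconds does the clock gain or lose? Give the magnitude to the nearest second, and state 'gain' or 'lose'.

lose 94 s

T ∝ √L, so T'/T = √(0.50740/0.5052) = 1.00217.
In 43200 s of true time the clock registers 43200/1.00217 = 43106.2 s, so it loses 94 s.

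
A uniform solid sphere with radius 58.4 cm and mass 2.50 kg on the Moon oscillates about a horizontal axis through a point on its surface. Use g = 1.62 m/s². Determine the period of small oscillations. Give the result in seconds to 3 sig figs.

I_cm = (2/5)mr² = 0.3411 kg·m². The pivot is at distance d = 0.584 m from the centre of mass.
By the parallel-axis theorem, I = I_cm + md² = 0.3411 + 0.8526 = 1.194 kg·m².
T = 2π√(I/(mgd)) = 2π√(1.194/(2.50 × 1.62 × 0.584)) = 4.46 s.

4.46 s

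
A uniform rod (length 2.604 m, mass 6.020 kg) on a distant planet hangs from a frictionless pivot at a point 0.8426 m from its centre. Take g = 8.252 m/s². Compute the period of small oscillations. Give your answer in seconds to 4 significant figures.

2.691 s

For a physical pendulum T = 2π√(I/(mgd)), with d = 0.84260 m from pivot to centre of mass.
I_cm = mL²/12 = 6.020 × 2.604²/12 = 3.4017 kg·m²; I = I_cm + md² = 3.4017 + 6.020 × 0.84260² = 7.6758 kg·m².
T = 2π√(7.6758/(6.020 × 8.252 × 0.84260)) = 2.691 s.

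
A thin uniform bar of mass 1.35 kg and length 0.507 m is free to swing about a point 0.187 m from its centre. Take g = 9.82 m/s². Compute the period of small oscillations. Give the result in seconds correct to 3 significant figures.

1.10 s

For a physical pendulum T = 2π√(I/(mgd)), with d = 0.1870 m from pivot to centre of mass.
I_cm = mL²/12 = 1.35 × 0.507²/12 = 0.02892 kg·m²; I = I_cm + md² = 0.02892 + 1.35 × 0.1870² = 0.07613 kg·m².
T = 2π√(0.07613/(1.35 × 9.82 × 0.1870)) = 1.10 s.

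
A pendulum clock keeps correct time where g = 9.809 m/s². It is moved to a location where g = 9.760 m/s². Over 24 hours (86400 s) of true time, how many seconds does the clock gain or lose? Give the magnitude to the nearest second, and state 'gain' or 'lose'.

The clock's period scales as T ∝ 1/√g, so T'/T = √(9.809/9.760) = 1.00251.
In 86400 s of true time the clock registers 86400/1.00251 = 86183.9 s, so it loses 216 s.

lose 216 s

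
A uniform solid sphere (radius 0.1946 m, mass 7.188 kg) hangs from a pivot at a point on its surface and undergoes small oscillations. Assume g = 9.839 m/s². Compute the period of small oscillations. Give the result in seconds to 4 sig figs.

1.046 s

I_cm = (2/5)mr² = 0.10888 kg·m². The pivot is at distance d = 0.1946 m from the centre of mass.
By the parallel-axis theorem, I = I_cm + md² = 0.10888 + 0.27220 = 0.38108 kg·m².
T = 2π√(I/(mgd)) = 2π√(0.38108/(7.188 × 9.839 × 0.1946)) = 1.046 s.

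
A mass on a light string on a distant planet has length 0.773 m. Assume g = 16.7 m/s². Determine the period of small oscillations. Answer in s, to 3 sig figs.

1.35 s

T = 2π√(L/g) = 2π√(0.773/16.7) = 2π × 0.2151 = 1.35 s.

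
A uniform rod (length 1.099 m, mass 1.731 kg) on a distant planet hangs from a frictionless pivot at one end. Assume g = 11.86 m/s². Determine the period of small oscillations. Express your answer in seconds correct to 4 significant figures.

1.562 s

For a physical pendulum T = 2π√(I/(mgd)), with d = 0.54950 m from pivot to centre of mass.
I_cm = mL²/12 = 1.731 × 1.099²/12 = 0.17423 kg·m²; I = I_cm + md² = 0.17423 + 1.731 × 0.54950² = 0.69690 kg·m².
T = 2π√(0.69690/(1.731 × 11.86 × 0.54950)) = 1.562 s.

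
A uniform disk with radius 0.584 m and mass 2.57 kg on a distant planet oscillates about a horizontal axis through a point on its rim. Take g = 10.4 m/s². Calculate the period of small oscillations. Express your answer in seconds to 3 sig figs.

I_cm = ½mr² = 0.4383 kg·m². The pivot is at distance d = 0.584 m from the centre of mass.
By the parallel-axis theorem, I = I_cm + md² = 0.4383 + 0.8765 = 1.315 kg·m².
T = 2π√(I/(mgd)) = 2π√(1.315/(2.57 × 10.4 × 0.584)) = 1.82 s.

1.82 s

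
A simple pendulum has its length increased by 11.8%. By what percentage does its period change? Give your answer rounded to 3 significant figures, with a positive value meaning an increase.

5.74%

T ∝ √L, so T'/T = √(1.118) = 1.057.
Percentage change in T = (1.057 − 1) × 100% = 5.74%.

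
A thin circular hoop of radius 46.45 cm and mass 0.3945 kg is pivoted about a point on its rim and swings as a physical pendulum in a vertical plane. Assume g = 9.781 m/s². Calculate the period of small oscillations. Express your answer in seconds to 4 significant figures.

1.936 s

I_cm = mr² = 0.085117 kg·m². The pivot is at distance d = 0.4645 m from the centre of mass.
By the parallel-axis theorem, I = I_cm + md² = 0.085117 + 0.085117 = 0.17023 kg·m².
T = 2π√(I/(mgd)) = 2π√(0.17023/(0.3945 × 9.781 × 0.4645)) = 1.936 s.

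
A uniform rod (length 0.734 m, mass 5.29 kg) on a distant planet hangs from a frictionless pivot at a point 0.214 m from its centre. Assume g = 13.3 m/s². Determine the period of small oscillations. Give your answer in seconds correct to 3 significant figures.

For a physical pendulum T = 2π√(I/(mgd)), with d = 0.2140 m from pivot to centre of mass.
I_cm = mL²/12 = 5.29 × 0.734²/12 = 0.2375 kg·m²; I = I_cm + md² = 0.2375 + 5.29 × 0.2140² = 0.4798 kg·m².
T = 2π√(0.4798/(5.29 × 13.3 × 0.2140)) = 1.12 s.

1.12 s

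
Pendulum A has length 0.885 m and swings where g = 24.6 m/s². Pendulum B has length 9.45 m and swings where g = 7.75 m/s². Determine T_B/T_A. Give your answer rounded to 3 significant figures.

T = 2π√(L/g), so T_B/T_A = √((L_B/g_B)/(L_A/g_A)) = √((9.45/7.75)/(0.885/24.6)) = 5.82.

5.82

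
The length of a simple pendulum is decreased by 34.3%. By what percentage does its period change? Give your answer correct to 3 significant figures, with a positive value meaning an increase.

-18.9%

T ∝ √L, so T'/T = √(0.6570) = 0.8106.
Percentage change in T = (0.8106 − 1) × 100% = -18.9%.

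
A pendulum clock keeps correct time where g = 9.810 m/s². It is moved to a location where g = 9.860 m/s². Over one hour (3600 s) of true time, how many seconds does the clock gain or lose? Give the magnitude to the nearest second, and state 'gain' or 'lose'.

The clock's period scales as T ∝ 1/√g, so T'/T = √(9.810/9.860) = 0.997461.
In 3600 s of true time the clock registers 3600/0.997461 = 3609.2 s, so it gains 9 s.

gain 9 s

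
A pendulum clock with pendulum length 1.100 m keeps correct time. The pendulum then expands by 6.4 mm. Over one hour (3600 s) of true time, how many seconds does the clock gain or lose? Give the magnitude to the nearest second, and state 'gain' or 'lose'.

T ∝ √L, so T'/T = √(1.10640/1.100) = 1.00290.
In 3600 s of true time the clock registers 3600/1.00290 = 3589.6 s, so it loses 10 s.

lose 10 s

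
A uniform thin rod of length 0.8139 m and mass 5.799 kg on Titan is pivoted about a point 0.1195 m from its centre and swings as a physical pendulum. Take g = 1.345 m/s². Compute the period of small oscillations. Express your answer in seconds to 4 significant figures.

For a physical pendulum T = 2π√(I/(mgd)), with d = 0.11950 m from pivot to centre of mass.
I_cm = mL²/12 = 5.799 × 0.8139²/12 = 0.32012 kg·m²; I = I_cm + md² = 0.32012 + 5.799 × 0.11950² = 0.40293 kg·m².
T = 2π√(0.40293/(5.799 × 1.345 × 0.11950)) = 4.131 s.

4.131 s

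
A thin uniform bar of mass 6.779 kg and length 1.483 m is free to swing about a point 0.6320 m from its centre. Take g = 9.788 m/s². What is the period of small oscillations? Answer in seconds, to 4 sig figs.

1.928 s

For a physical pendulum T = 2π√(I/(mgd)), with d = 0.63200 m from pivot to centre of mass.
I_cm = mL²/12 = 6.779 × 1.483²/12 = 1.2424 kg·m²; I = I_cm + md² = 1.2424 + 6.779 × 0.63200² = 3.9501 kg·m².
T = 2π√(3.9501/(6.779 × 9.788 × 0.63200)) = 1.928 s.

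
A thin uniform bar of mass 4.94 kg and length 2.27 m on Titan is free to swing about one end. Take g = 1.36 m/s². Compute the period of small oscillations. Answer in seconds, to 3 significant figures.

6.63 s

For a physical pendulum T = 2π√(I/(mgd)), with d = 1.135 m from pivot to centre of mass.
I_cm = mL²/12 = 4.94 × 2.27²/12 = 2.121 kg·m²; I = I_cm + md² = 2.121 + 4.94 × 1.135² = 8.485 kg·m².
T = 2π√(8.485/(4.94 × 1.36 × 1.135)) = 6.63 s.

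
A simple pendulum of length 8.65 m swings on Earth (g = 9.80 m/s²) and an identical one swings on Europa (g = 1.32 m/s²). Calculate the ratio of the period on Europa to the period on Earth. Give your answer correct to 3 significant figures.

2.72

T ∝ 1/√g, so T₂/T₁ = √(g₁/g₂) = √(9.80/1.32) = 2.72.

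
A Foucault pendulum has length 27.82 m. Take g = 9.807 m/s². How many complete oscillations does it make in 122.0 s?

11

T = 2π√(L/g) = 2π√(27.82/9.807) = 10.583 s.
Number of complete oscillations = ⌊122.0/10.583⌋ = ⌊11.528⌋ = 11.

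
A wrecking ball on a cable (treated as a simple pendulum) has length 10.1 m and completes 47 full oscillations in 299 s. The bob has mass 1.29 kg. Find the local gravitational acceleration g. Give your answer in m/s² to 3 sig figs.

T = 299/47 = 6.362 s.
From T = 2π√(L/g), g = 4π²L/T² = 4π² × 10.1/6.362² = 9.85 m/s².

9.85 m/s²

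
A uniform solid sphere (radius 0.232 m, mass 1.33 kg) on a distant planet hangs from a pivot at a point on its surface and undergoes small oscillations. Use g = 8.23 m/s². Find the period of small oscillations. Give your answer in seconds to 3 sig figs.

1.25 s

I_cm = (2/5)mr² = 0.02863 kg·m². The pivot is at distance d = 0.232 m from the centre of mass.
By the parallel-axis theorem, I = I_cm + md² = 0.02863 + 0.07159 = 0.1002 kg·m².
T = 2π√(I/(mgd)) = 2π√(0.1002/(1.33 × 8.23 × 0.232)) = 1.25 s.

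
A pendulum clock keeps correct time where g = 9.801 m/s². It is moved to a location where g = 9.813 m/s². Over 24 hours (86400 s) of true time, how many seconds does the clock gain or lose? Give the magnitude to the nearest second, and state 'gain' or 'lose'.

gain 53 s

The clock's period scales as T ∝ 1/√g, so T'/T = √(9.801/9.813) = 0.999388.
In 86400 s of true time the clock registers 86400/0.999388 = 86452.9 s, so it gains 53 s.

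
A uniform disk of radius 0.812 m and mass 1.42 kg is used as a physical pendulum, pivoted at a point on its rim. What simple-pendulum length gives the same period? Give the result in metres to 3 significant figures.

1.22 m

The equivalent simple-pendulum length is L_eq = I/(md), where I is about the pivot and d = 0.8120 m.
I_cm = ½mR² = 0.4681 kg·m², so I = I_cm + md² = 0.4681 + 0.9363 = 1.404 kg·m².
L_eq = 1.404/(1.42 × 0.8120) = 1.22 m.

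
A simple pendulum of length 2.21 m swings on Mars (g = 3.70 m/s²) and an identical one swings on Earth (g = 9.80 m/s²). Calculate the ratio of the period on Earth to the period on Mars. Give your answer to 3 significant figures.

0.614

T ∝ 1/√g, so T₂/T₁ = √(g₁/g₂) = √(3.70/9.80) = 0.614.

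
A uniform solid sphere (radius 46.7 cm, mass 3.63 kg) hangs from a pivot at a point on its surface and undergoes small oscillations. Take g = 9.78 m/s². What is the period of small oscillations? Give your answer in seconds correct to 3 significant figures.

1.62 s

I_cm = (2/5)mr² = 0.3167 kg·m². The pivot is at distance d = 0.467 m from the centre of mass.
By the parallel-axis theorem, I = I_cm + md² = 0.3167 + 0.7917 = 1.108 kg·m².
T = 2π√(I/(mgd)) = 2π√(1.108/(3.63 × 9.78 × 0.467)) = 1.62 s.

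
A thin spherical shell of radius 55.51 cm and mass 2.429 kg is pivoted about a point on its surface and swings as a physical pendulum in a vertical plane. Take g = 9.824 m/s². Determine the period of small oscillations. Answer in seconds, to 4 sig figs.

I_cm = (2/3)mr² = 0.49897 kg·m². The pivot is at distance d = 0.5551 m from the centre of mass.
By the parallel-axis theorem, I = I_cm + md² = 0.49897 + 0.74846 = 1.2474 kg·m².
T = 2π√(I/(mgd)) = 2π√(1.2474/(2.429 × 9.824 × 0.5551)) = 1.928 s.

1.928 s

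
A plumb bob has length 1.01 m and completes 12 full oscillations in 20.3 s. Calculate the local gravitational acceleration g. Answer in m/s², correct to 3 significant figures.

13.9 m/s²

T = 20.3/12 = 1.692 s.
From T = 2π√(L/g), g = 4π²L/T² = 4π² × 1.01/1.692² = 13.9 m/s².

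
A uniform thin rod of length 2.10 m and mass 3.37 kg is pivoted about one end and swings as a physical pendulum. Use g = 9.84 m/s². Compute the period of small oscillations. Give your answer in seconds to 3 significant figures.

For a physical pendulum T = 2π√(I/(mgd)), with d = 1.050 m from pivot to centre of mass.
I_cm = mL²/12 = 3.37 × 2.10²/12 = 1.238 kg·m²; I = I_cm + md² = 1.238 + 3.37 × 1.050² = 4.954 kg·m².
T = 2π√(4.954/(3.37 × 9.84 × 1.050)) = 2.37 s.

2.37 s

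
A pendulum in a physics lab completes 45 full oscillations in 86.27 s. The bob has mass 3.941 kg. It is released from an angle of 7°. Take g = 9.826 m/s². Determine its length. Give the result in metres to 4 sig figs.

T = 86.27/45 = 1.9171 s.
From T = 2π√(L/g), L = gT²/(4π²) = 9.826 × 1.9171²/(4π²) = 0.9148 m.

0.9148 m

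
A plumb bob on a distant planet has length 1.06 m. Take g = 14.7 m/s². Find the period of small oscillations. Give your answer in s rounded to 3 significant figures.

T = 2π√(L/g) = 2π√(1.06/14.7) = 2π × 0.2685 = 1.69 s.

1.69 s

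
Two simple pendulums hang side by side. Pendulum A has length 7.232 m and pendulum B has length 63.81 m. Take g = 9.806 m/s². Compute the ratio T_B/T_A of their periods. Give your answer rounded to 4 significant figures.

2.970

T ∝ √L, so T_B/T_A = √(L_B/L_A) = √(63.81/7.232) = 2.970.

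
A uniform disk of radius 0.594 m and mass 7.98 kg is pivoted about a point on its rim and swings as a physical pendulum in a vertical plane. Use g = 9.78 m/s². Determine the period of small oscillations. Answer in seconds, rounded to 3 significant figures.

1.90 s

I_cm = ½mr² = 1.408 kg·m². The pivot is at distance d = 0.594 m from the centre of mass.
By the parallel-axis theorem, I = I_cm + md² = 1.408 + 2.816 = 4.223 kg·m².
T = 2π√(I/(mgd)) = 2π√(4.223/(7.98 × 9.78 × 0.594)) = 1.90 s.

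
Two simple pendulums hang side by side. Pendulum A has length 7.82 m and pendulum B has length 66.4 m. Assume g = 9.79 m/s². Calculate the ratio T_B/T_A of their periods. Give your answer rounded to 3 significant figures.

T ∝ √L, so T_B/T_A = √(L_B/L_A) = √(66.4/7.82) = 2.91.

2.91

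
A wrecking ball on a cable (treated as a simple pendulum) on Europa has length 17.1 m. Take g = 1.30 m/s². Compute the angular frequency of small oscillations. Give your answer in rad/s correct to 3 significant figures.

ω = √(g/L) = √(1.30/17.1) = 0.276 rad/s.

0.276 rad/s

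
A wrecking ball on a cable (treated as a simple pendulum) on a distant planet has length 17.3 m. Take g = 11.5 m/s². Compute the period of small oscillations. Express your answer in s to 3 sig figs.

7.71 s

T = 2π√(L/g) = 2π√(17.3/11.5) = 2π × 1.227 = 7.71 s.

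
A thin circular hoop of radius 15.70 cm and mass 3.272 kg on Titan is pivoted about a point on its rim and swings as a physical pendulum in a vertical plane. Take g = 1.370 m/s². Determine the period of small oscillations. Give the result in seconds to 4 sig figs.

I_cm = mr² = 0.080652 kg·m². The pivot is at distance d = 0.1570 m from the centre of mass.
By the parallel-axis theorem, I = I_cm + md² = 0.080652 + 0.080652 = 0.16130 kg·m².
T = 2π√(I/(mgd)) = 2π√(0.16130/(3.272 × 1.370 × 0.1570)) = 3.008 s.

3.008 s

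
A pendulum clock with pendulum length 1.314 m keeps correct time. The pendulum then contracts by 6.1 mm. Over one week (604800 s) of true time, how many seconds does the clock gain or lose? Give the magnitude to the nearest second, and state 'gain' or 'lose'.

T ∝ √L, so T'/T = √(1.30790/1.314) = 0.997676.
In 604800 s of true time the clock registers 604800/0.997676 = 606208.7 s, so it gains 1409 s.

gain 1409 s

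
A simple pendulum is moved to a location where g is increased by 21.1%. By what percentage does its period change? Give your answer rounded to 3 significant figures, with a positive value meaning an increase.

T ∝ 1/√g, so T'/T = 1/√(1.211) = 0.9087.
Percentage change in T = (0.9087 − 1) × 100% = -9.13%.

-9.13%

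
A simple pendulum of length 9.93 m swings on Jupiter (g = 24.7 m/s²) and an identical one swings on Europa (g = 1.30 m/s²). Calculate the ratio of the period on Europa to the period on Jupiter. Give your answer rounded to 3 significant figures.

4.36

T ∝ 1/√g, so T₂/T₁ = √(g₁/g₂) = √(24.7/1.30) = 4.36.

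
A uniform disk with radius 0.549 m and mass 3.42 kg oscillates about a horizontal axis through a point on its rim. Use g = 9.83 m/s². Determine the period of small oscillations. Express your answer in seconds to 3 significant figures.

I_cm = ½mr² = 0.5154 kg·m². The pivot is at distance d = 0.549 m from the centre of mass.
By the parallel-axis theorem, I = I_cm + md² = 0.5154 + 1.031 = 1.546 kg·m².
T = 2π√(I/(mgd)) = 2π√(1.546/(3.42 × 9.83 × 0.549)) = 1.82 s.

1.82 s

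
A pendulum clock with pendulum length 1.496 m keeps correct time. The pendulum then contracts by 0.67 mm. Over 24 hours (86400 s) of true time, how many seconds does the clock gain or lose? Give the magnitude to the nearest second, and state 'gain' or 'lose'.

T ∝ √L, so T'/T = √(1.49533/1.496) = 0.999776.
In 86400 s of true time the clock registers 86400/0.999776 = 86419.4 s, so it gains 19 s.

gain 19 s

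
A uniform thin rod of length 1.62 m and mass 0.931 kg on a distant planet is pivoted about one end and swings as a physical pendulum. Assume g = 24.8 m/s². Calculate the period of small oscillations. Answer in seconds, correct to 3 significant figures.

1.31 s

For a physical pendulum T = 2π√(I/(mgd)), with d = 0.8100 m from pivot to centre of mass.
I_cm = mL²/12 = 0.931 × 1.62²/12 = 0.2036 kg·m²; I = I_cm + md² = 0.2036 + 0.931 × 0.8100² = 0.8144 kg·m².
T = 2π√(0.8144/(0.931 × 24.8 × 0.8100)) = 1.31 s.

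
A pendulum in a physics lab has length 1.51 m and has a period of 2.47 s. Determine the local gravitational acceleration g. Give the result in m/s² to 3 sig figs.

From T = 2π√(L/g), g = 4π²L/T² = 4π² × 1.51/2.470² = 9.77 m/s².

9.77 m/s²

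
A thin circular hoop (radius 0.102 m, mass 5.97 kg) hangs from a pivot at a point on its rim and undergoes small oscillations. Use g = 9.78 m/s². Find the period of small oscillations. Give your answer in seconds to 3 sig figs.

I_cm = mr² = 0.06211 kg·m². The pivot is at distance d = 0.102 m from the centre of mass.
By the parallel-axis theorem, I = I_cm + md² = 0.06211 + 0.06211 = 0.1242 kg·m².
T = 2π√(I/(mgd)) = 2π√(0.1242/(5.97 × 9.78 × 0.102)) = 0.907 s.

0.907 s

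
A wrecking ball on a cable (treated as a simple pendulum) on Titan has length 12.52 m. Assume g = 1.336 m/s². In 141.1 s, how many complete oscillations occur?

T = 2π√(L/g) = 2π√(12.52/1.336) = 19.234 s.
Number of complete oscillations = ⌊141.1/19.234⌋ = ⌊7.3358⌋ = 7.

7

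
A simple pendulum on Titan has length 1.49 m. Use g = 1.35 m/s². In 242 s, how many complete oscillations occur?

T = 2π√(L/g) = 2π√(1.49/1.35) = 6.601 s.
Number of complete oscillations = ⌊242/6.601⌋ = ⌊36.66⌋ = 36.

36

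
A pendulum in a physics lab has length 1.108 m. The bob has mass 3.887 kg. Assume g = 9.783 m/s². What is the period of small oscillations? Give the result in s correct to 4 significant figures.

2.115 s

T = 2π√(L/g) = 2π√(1.108/9.783) = 2π × 0.33654 = 2.115 s.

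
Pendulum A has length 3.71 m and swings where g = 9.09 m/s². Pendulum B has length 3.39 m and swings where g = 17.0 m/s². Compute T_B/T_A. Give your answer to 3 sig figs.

0.699

T = 2π√(L/g), so T_B/T_A = √((L_B/g_B)/(L_A/g_A)) = √((3.39/17.0)/(3.71/9.09)) = 0.699.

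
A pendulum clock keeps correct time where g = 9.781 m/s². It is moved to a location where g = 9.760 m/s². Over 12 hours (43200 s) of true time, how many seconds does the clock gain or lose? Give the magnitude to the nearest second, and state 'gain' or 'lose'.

lose 46 s

The clock's period scales as T ∝ 1/√g, so T'/T = √(9.781/9.760) = 1.00108.
In 43200 s of true time the clock registers 43200/1.00108 = 43153.6 s, so it loses 46 s.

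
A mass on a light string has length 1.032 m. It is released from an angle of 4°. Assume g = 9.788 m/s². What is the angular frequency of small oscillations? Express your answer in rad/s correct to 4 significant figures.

3.080 rad/s

ω = √(g/L) = √(9.788/1.032) = 3.080 rad/s.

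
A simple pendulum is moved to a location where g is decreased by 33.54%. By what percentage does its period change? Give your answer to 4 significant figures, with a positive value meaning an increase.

T ∝ 1/√g, so T'/T = 1/√(0.66460) = 1.2266.
Percentage change in T = (1.2266 − 1) × 100% = 22.66%.

22.66%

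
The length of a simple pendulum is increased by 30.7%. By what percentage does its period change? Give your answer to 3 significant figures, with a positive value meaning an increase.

T ∝ √L, so T'/T = √(1.307) = 1.143.
Percentage change in T = (1.143 − 1) × 100% = 14.3%.

14.3%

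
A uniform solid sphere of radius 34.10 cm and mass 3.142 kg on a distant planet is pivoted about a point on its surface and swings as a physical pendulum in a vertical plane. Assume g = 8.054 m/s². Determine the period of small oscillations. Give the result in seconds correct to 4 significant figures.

I_cm = (2/5)mr² = 0.14614 kg·m². The pivot is at distance d = 0.3410 m from the centre of mass.
By the parallel-axis theorem, I = I_cm + md² = 0.14614 + 0.36535 = 0.51150 kg·m².
T = 2π√(I/(mgd)) = 2π√(0.51150/(3.142 × 8.054 × 0.3410)) = 1.530 s.

1.530 s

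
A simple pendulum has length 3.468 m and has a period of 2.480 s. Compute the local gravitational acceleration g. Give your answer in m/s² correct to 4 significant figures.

22.26 m/s²

From T = 2π√(L/g), g = 4π²L/T² = 4π² × 3.468/2.4800² = 22.26 m/s².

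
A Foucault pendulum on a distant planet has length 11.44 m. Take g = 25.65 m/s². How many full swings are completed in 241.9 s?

57

T = 2π√(L/g) = 2π√(11.44/25.65) = 4.1961 s.
Number of complete oscillations = ⌊241.9/4.1961⌋ = ⌊57.648⌋ = 57.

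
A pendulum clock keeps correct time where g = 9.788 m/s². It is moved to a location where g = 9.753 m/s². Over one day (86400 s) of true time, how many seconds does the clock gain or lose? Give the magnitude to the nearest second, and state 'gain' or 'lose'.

lose 155 s

The clock's period scales as T ∝ 1/√g, so T'/T = √(9.788/9.753) = 1.00179.
In 86400 s of true time the clock registers 86400/1.00179 = 86245.4 s, so it loses 155 s.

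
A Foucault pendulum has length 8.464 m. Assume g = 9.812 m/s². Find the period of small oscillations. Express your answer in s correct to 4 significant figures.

T = 2π√(L/g) = 2π√(8.464/9.812) = 2π × 0.92877 = 5.836 s.

5.836 s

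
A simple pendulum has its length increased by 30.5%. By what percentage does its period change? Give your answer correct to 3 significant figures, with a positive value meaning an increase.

14.2%

T ∝ √L, so T'/T = √(1.305) = 1.142.
Percentage change in T = (1.142 − 1) × 100% = 14.2%.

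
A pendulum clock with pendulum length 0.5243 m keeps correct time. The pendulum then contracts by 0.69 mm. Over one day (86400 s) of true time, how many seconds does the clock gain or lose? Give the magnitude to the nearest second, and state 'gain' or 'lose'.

gain 57 s

T ∝ √L, so T'/T = √(0.52361/0.5243) = 0.999342.
In 86400 s of true time the clock registers 86400/0.999342 = 86456.9 s, so it gains 57 s.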